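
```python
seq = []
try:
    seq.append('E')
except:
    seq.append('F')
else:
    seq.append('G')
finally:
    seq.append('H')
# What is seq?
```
['E', 'G', 'H']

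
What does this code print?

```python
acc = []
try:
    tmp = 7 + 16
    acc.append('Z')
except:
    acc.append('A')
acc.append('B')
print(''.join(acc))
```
ZB

No exception, try block completes normally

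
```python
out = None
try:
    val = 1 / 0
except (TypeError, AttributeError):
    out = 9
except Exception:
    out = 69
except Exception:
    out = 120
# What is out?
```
69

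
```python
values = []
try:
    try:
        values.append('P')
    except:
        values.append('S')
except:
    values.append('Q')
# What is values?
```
['P']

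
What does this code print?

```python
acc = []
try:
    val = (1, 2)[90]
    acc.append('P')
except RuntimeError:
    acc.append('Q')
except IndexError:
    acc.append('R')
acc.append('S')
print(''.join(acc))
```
RS

IndexError is caught by its specific handler, not RuntimeError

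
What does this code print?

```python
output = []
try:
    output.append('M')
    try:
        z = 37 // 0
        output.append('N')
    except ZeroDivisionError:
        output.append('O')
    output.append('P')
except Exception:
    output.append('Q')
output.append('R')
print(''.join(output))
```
MOPR

Inner exception caught by inner handler, outer continues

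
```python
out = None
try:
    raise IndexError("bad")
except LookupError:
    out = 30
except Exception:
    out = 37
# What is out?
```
30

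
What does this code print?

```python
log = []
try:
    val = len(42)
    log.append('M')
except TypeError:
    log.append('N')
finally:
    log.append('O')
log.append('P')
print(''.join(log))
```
NOP

finally always runs, even after exception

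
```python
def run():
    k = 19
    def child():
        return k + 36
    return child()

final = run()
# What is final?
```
55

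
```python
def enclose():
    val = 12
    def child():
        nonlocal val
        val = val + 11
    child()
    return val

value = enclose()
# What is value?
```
23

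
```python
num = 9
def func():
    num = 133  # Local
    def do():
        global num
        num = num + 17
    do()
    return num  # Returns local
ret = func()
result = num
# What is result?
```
26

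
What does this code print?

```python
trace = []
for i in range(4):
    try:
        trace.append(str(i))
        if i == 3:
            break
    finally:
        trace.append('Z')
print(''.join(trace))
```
0Z1Z2Z3Z

finally runs even when breaking out of loop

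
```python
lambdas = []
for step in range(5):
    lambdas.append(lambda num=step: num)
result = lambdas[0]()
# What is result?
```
0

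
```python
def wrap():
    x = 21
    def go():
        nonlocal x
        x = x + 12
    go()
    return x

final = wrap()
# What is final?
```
33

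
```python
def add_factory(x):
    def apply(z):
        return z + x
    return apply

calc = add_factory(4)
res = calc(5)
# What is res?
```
9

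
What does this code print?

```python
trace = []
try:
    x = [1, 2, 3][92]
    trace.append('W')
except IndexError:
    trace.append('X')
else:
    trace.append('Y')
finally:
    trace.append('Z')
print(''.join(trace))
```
XZ

Exception: except runs, else skipped, finally runs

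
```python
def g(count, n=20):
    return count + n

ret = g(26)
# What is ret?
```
46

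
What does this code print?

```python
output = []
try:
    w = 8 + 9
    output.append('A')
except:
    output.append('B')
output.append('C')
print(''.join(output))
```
AC

No exception, try block completes normally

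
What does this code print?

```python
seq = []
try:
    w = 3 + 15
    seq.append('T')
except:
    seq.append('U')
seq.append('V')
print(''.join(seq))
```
TV

No exception, try block completes normally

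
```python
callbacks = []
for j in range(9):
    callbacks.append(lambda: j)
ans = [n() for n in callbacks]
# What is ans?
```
[8, 8, 8, 8, 8, 8, 8, 8, 8]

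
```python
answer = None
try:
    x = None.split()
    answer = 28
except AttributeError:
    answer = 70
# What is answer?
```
70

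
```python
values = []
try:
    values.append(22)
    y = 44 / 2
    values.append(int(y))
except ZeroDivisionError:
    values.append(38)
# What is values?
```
[22, 22]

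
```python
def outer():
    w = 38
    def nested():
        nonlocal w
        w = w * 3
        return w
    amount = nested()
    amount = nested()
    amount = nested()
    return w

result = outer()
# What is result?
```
1026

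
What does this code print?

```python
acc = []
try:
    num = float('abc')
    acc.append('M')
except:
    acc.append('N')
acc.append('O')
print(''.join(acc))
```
NO

Exception raised in try, caught by bare except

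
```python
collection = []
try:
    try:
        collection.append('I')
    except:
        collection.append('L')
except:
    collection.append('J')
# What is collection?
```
['I']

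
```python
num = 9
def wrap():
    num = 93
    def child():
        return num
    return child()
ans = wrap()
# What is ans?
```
93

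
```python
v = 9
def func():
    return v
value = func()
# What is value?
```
9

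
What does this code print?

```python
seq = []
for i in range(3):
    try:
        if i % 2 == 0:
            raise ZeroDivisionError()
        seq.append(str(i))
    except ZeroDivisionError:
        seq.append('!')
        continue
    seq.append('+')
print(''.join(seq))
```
!1+!

continue in except skips rest of loop body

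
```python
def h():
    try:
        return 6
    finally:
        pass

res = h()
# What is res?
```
6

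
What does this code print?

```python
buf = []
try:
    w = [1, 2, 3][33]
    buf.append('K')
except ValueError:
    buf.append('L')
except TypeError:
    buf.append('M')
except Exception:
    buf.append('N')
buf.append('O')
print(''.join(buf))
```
NO

IndexError not specifically caught, falls to Exception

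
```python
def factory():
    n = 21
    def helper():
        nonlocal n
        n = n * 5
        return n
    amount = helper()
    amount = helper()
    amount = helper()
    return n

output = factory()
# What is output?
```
2625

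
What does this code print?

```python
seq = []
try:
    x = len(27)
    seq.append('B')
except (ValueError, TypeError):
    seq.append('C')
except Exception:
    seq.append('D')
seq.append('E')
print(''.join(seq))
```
CE

TypeError matches tuple containing it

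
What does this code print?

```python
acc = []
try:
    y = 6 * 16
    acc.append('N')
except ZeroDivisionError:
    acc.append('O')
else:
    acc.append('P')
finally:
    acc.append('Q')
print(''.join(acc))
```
NPQ

else runs before finally when no exception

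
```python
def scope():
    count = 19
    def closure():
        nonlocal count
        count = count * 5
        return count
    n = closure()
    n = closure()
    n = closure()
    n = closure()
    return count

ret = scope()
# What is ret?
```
11875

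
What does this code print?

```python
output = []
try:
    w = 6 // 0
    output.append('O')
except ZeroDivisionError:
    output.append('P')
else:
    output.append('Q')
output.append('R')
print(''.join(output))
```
PR

else block skipped when exception is caught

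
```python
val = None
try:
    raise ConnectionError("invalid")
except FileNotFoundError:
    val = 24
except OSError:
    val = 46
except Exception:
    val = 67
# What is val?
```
46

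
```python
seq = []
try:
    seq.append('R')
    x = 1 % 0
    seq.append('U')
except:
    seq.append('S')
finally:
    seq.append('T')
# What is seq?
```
['R', 'S', 'T']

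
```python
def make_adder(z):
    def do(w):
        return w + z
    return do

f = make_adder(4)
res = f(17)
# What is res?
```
21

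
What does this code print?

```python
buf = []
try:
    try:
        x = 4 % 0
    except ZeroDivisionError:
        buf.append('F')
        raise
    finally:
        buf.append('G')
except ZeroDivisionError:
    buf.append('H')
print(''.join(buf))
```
FGH

finally runs before re-raised exception propagates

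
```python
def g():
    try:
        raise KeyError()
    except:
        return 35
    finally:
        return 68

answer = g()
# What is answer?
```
68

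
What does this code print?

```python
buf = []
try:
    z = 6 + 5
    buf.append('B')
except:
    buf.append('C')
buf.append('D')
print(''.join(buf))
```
BD

No exception, try block completes normally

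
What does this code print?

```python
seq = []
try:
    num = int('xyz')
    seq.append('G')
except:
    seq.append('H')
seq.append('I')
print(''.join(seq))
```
HI

Exception raised in try, caught by bare except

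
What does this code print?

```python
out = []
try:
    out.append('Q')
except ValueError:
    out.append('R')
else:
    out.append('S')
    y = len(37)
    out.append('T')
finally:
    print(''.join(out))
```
QS

Try succeeds, else appends 'S', TypeError in else is uncaught, finally prints before exception propagates ('T' never appended)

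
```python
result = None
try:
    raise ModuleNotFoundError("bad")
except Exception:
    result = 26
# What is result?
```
26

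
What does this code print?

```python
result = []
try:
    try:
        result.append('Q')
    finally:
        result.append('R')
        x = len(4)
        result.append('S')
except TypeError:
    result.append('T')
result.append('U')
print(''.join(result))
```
QRTU

Exception in inner finally caught by outer except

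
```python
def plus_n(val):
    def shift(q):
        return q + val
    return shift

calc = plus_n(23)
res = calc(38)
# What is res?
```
61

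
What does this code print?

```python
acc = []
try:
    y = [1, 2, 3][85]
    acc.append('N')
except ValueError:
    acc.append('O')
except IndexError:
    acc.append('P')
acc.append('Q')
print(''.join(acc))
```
PQ

IndexError is caught by its specific handler, not ValueError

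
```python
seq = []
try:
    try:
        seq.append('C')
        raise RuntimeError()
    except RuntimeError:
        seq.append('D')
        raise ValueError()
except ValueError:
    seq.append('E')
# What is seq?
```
['C', 'D', 'E']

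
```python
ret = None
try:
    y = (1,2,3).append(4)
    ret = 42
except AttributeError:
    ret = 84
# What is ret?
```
84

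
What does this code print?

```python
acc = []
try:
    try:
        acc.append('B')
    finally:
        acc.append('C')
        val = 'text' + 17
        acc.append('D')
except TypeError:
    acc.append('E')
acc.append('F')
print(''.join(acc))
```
BCEF

Exception in inner finally caught by outer except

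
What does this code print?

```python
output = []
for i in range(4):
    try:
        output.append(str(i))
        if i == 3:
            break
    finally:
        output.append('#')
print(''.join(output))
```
0#1#2#3#

finally runs even when breaking out of loop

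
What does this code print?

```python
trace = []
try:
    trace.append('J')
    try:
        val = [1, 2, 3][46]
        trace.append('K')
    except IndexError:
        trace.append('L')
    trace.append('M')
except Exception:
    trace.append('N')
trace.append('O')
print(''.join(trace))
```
JLMO

Inner exception caught by inner handler, outer continues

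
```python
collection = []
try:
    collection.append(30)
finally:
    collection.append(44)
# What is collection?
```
[30, 44]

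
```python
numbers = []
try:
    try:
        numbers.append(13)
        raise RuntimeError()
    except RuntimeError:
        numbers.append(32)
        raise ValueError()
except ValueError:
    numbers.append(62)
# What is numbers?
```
[13, 32, 62]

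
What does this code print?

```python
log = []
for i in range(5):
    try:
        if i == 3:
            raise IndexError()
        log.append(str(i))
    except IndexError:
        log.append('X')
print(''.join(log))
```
012X4

Exception on i=3 caught, loop continues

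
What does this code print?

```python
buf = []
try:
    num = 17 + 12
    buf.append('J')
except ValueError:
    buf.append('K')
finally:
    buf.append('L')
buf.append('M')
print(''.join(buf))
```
JLM

finally runs after normal execution too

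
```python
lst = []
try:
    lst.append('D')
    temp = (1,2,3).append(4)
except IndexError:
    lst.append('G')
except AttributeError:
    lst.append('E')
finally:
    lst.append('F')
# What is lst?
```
['D', 'E', 'F']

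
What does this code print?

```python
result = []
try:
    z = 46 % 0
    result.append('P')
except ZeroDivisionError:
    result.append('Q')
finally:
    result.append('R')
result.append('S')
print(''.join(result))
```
QRS

finally always runs, even after exception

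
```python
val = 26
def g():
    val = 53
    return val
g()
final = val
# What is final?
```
26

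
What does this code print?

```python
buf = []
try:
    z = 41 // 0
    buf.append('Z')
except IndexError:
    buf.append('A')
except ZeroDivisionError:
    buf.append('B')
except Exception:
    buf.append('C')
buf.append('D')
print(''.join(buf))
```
BD

ZeroDivisionError matches before generic Exception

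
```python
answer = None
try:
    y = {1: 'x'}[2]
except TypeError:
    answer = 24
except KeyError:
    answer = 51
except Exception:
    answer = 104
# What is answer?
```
51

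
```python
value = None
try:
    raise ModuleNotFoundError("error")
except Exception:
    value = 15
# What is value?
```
15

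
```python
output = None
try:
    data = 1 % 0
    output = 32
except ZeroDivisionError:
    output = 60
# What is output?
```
60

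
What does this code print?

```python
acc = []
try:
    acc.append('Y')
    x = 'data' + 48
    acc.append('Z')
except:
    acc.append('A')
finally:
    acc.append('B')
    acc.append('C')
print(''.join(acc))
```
YABC

Code before exception runs, then except, then all of finally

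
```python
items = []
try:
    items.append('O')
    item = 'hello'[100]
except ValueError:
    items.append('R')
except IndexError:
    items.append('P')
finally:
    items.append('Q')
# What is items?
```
['O', 'P', 'Q']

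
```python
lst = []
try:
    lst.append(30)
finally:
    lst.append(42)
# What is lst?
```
[30, 42]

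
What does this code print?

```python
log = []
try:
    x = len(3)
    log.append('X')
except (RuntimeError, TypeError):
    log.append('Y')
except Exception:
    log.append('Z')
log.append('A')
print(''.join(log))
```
YA

TypeError matches tuple containing it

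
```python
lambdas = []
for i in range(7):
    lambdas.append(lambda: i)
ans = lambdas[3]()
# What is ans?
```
6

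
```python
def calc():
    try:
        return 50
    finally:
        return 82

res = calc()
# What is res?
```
82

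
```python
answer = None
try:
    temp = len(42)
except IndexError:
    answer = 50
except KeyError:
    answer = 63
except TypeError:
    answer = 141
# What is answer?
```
141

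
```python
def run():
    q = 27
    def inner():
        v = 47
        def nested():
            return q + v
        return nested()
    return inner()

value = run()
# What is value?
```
74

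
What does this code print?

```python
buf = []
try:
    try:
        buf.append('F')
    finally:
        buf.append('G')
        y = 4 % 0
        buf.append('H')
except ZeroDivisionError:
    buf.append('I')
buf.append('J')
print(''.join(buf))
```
FGIJ

Exception in inner finally caught by outer except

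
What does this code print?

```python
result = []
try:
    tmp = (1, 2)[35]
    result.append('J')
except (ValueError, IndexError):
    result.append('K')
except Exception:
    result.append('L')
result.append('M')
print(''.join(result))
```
KM

IndexError matches tuple containing it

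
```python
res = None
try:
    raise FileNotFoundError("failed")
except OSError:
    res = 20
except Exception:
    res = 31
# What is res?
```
20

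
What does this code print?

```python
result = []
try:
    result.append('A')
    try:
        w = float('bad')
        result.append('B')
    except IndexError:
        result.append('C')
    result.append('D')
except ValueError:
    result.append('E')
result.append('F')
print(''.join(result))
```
AEF

Inner handler doesn't match, propagates to outer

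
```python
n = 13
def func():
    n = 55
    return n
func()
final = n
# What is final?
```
13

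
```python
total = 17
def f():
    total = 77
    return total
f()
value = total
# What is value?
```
17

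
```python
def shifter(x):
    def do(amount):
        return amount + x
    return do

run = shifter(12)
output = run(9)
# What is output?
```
21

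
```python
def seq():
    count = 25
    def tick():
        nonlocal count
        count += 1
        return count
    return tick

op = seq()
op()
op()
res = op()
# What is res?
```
28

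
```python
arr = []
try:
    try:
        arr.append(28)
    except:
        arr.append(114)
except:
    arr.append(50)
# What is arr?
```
[28]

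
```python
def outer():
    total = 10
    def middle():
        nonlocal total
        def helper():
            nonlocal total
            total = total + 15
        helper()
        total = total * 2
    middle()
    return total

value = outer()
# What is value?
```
50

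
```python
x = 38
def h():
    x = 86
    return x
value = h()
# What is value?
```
86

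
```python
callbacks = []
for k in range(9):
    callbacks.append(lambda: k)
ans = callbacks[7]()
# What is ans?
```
8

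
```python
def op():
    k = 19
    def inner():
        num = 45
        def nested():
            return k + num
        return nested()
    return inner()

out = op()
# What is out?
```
64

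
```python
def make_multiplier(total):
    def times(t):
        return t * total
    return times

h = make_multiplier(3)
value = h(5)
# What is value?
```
15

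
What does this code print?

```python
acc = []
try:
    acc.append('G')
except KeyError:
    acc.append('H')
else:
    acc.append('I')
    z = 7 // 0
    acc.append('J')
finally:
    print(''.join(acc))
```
GI

Try succeeds, else appends 'I', ZeroDivisionError in else is uncaught, finally prints before exception propagates ('J' never appended)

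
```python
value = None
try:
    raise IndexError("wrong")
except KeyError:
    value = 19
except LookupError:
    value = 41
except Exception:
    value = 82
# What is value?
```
41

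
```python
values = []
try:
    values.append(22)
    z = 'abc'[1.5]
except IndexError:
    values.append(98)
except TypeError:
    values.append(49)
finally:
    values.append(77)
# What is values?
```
[22, 49, 77]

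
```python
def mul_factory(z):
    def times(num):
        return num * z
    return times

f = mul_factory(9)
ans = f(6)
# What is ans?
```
54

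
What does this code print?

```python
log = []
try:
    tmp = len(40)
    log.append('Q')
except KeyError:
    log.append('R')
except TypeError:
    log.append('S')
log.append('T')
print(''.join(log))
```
ST

TypeError is caught by its specific handler, not KeyError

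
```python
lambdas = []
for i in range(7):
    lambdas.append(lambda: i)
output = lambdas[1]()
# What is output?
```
6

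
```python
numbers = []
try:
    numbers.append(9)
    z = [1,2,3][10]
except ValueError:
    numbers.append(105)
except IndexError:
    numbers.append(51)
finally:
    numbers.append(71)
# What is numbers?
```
[9, 51, 71]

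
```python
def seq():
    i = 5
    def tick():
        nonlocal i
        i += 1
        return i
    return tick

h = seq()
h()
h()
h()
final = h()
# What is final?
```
9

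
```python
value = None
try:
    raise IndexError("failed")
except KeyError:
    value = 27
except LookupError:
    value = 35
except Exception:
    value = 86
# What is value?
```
35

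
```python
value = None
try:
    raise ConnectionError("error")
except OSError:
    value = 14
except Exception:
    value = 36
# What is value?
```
14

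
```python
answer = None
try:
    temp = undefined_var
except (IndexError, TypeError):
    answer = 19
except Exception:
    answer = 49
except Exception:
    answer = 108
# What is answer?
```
49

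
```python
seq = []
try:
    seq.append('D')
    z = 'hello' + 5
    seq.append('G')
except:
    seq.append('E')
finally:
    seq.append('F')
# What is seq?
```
['D', 'E', 'F']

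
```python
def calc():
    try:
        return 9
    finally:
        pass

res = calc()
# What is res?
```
9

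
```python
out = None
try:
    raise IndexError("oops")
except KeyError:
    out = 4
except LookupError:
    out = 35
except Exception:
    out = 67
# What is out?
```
35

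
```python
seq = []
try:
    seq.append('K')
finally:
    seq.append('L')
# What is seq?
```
['K', 'L']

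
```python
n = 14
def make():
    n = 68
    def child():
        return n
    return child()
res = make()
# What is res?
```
68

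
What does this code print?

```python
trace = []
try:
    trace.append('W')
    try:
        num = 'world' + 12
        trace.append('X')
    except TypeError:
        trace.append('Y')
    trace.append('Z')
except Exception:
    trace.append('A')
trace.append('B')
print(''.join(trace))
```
WYZB

Inner exception caught by inner handler, outer continues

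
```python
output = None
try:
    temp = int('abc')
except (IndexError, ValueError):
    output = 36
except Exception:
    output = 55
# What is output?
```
36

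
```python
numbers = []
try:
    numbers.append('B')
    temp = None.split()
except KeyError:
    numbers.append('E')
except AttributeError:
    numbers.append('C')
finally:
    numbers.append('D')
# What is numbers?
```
['B', 'C', 'D']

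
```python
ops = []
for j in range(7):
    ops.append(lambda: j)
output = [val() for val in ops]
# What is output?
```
[6, 6, 6, 6, 6, 6, 6]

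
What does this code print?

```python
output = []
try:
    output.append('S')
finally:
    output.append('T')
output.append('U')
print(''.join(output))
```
STU

try/finally without except, no exception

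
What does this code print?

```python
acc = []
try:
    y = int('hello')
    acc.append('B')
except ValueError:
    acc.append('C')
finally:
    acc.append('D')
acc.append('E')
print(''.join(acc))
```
CDE

finally always runs, even after exception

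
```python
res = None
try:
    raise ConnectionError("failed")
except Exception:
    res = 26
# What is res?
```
26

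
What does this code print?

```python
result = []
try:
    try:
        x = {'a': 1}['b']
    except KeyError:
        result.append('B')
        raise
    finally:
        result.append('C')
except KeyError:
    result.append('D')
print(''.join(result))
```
BCD

finally runs before re-raised exception propagates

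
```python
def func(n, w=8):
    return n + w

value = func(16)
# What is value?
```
24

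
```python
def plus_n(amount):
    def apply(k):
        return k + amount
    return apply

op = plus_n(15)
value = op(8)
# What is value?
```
23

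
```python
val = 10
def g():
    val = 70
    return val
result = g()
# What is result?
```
70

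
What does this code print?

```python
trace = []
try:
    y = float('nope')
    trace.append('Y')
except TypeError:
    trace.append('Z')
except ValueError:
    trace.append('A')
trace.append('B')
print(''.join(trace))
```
AB

ValueError is caught by its specific handler, not TypeError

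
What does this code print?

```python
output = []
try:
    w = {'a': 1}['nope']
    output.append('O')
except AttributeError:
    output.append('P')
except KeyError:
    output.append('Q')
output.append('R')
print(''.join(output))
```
QR

KeyError is caught by its specific handler, not AttributeError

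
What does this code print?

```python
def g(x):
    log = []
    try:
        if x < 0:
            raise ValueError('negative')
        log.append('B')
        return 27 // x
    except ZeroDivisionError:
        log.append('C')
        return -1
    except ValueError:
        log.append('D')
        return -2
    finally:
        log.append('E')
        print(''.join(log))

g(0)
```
BCE

x=0 causes ZeroDivisionError, caught, finally prints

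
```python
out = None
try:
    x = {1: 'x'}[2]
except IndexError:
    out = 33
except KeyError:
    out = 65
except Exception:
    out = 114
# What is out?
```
65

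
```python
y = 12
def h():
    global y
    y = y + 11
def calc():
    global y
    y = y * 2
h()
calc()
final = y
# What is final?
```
46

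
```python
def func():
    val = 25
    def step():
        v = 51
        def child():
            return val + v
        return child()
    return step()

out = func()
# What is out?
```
76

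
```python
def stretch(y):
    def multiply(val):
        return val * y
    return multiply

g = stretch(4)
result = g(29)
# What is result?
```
116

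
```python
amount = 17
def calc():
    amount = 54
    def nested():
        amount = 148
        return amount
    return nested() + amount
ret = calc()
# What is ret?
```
202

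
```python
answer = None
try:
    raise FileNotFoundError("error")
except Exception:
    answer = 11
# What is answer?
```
11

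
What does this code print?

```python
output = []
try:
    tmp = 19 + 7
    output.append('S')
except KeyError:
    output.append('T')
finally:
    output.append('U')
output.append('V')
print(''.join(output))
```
SUV

finally runs after normal execution too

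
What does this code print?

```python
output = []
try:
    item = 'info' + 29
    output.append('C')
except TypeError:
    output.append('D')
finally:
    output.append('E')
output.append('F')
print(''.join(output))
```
DEF

finally always runs, even after exception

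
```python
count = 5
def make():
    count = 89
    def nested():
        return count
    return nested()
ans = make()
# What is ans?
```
89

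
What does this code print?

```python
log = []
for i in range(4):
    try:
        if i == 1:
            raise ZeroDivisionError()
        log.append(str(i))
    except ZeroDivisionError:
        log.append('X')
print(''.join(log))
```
0X23

Exception on i=1 caught, loop continues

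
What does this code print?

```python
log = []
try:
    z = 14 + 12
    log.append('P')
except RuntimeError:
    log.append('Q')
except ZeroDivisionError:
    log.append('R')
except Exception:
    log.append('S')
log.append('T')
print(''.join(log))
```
PT

No exception, try block completes normally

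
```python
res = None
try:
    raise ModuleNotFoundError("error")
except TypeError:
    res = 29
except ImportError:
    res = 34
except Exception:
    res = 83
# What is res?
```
34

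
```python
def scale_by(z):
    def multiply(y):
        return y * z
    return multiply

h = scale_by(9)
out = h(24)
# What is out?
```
216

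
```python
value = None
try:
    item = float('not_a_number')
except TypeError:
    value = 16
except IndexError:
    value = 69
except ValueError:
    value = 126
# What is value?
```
126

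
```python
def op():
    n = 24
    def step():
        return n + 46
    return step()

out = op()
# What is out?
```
70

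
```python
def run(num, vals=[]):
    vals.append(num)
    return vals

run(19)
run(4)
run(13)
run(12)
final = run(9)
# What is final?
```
[19, 4, 13, 12, 9]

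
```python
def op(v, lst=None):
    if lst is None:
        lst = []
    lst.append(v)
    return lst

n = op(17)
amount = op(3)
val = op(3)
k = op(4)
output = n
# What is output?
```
[17]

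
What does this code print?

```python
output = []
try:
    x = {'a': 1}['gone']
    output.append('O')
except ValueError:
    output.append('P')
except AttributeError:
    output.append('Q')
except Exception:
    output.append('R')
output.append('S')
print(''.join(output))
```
RS

KeyError not specifically caught, falls to Exception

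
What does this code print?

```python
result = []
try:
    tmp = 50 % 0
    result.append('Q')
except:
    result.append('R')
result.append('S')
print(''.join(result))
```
RS

Exception raised in try, caught by bare except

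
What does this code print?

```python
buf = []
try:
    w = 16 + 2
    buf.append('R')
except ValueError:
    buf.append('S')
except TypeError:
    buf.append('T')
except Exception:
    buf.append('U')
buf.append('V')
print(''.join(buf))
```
RV

No exception, try block completes normally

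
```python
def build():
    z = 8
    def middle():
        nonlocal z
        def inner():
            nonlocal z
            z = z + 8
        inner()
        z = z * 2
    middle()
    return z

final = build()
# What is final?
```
32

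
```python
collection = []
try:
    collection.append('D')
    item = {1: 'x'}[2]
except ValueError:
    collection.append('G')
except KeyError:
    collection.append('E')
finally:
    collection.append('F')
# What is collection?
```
['D', 'E', 'F']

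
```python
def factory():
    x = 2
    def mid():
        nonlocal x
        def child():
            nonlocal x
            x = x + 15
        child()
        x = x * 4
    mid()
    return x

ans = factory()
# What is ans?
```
68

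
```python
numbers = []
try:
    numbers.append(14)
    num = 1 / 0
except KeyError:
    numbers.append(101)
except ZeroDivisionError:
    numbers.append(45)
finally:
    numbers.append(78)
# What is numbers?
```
[14, 45, 78]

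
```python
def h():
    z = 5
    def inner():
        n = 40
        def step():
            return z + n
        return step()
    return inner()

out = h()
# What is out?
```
45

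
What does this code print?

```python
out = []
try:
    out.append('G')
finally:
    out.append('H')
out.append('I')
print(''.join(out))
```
GHI

try/finally without except, no exception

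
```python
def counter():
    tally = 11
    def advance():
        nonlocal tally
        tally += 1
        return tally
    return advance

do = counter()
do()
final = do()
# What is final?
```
13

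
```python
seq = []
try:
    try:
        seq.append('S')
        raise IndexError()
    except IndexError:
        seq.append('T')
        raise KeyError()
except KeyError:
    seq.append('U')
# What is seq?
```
['S', 'T', 'U']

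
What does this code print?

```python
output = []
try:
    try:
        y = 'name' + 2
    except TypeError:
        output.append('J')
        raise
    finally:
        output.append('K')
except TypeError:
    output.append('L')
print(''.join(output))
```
JKL

finally runs before re-raised exception propagates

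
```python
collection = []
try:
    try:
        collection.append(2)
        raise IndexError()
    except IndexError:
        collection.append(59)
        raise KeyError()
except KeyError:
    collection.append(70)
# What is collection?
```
[2, 59, 70]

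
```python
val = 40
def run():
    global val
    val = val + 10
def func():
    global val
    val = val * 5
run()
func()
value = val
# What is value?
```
250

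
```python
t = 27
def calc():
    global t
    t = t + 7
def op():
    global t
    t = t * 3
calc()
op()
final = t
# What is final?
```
102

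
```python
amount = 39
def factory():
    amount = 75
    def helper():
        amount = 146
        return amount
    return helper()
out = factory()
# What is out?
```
146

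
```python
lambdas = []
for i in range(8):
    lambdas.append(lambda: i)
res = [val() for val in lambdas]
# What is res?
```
[7, 7, 7, 7, 7, 7, 7, 7]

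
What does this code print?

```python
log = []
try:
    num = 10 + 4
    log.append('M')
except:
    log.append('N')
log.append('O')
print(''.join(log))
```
MO

No exception, try block completes normally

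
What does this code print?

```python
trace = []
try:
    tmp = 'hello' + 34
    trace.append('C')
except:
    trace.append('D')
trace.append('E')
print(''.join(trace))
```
DE

Exception raised in try, caught by bare except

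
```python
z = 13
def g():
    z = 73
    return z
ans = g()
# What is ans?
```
73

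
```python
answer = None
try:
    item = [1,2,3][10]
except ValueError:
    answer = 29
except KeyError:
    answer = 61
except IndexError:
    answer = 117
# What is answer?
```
117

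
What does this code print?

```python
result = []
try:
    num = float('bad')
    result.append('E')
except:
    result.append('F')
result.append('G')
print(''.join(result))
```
FG

Exception raised in try, caught by bare except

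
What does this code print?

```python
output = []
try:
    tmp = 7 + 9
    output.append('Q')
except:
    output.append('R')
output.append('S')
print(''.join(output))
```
QS

No exception, try block completes normally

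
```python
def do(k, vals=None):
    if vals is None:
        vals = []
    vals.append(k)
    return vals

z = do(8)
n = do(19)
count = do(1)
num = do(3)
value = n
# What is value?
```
[19]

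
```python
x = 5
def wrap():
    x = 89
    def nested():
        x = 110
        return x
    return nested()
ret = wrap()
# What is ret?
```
110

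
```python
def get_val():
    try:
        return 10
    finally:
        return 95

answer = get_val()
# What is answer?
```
95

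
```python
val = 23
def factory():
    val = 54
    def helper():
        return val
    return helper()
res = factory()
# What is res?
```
54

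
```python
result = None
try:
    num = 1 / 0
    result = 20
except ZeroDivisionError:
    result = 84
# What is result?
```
84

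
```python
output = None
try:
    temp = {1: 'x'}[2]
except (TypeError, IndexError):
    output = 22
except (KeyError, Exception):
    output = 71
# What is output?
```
71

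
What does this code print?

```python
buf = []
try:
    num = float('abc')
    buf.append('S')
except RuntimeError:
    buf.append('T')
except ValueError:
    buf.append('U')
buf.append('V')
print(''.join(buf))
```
UV

ValueError is caught by its specific handler, not RuntimeError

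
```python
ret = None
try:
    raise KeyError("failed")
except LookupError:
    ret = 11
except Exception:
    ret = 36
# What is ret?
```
11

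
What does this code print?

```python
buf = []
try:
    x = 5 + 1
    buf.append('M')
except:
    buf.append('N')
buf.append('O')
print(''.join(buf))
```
MO

No exception, try block completes normally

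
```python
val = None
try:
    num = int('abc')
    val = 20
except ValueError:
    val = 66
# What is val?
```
66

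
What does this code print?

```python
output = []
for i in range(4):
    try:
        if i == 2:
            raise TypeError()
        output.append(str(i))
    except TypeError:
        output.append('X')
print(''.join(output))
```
01X3

Exception on i=2 caught, loop continues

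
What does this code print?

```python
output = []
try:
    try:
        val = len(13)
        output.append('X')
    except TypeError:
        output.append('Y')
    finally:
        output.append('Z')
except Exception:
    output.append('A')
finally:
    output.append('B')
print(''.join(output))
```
YZB

Both finally blocks run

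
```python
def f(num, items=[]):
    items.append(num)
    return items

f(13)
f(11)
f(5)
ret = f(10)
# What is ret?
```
[13, 11, 5, 10]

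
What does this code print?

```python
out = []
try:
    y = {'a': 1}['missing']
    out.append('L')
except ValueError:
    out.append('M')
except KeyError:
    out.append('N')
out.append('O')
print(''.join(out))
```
NO

KeyError is caught by its specific handler, not ValueError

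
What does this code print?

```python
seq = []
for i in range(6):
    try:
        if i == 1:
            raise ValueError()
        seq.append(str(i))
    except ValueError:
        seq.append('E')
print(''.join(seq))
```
0E2345

Exception on i=1 caught, loop continues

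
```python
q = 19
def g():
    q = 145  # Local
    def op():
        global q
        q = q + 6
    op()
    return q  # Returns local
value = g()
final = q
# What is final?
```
25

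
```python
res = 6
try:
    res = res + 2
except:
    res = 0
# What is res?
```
8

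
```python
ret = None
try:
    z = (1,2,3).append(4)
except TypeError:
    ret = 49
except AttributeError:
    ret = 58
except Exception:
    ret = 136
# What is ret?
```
58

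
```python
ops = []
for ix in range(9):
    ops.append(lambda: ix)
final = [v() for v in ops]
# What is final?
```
[8, 8, 8, 8, 8, 8, 8, 8, 8]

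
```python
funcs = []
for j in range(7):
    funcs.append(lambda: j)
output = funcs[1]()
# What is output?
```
6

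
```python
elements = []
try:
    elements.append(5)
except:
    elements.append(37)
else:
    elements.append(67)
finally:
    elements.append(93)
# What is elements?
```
[5, 67, 93]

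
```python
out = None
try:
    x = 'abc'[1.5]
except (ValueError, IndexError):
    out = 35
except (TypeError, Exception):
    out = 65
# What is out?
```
65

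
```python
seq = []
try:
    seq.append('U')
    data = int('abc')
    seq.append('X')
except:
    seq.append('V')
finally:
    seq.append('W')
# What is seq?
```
['U', 'V', 'W']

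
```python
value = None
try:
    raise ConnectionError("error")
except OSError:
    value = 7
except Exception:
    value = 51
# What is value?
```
7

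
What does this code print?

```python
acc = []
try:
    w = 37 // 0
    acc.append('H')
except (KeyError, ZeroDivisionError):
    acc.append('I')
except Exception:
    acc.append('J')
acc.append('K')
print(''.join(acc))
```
IK

ZeroDivisionError matches tuple containing it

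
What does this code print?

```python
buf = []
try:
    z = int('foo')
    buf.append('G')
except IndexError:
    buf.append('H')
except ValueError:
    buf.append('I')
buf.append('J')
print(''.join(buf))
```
IJ

ValueError is caught by its specific handler, not IndexError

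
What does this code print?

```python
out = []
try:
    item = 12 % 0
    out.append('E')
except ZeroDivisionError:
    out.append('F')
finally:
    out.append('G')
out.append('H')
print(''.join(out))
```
FGH

finally always runs, even after exception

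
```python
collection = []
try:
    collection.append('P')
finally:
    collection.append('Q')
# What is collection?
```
['P', 'Q']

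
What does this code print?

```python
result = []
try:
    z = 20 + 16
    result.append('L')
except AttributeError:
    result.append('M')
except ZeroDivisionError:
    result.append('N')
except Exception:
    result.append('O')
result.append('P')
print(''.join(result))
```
LP

No exception, try block completes normally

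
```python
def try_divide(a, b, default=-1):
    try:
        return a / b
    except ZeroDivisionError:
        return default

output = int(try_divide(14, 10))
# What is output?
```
1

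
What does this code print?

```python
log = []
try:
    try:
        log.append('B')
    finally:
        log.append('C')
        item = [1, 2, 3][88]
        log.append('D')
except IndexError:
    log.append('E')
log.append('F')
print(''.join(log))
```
BCEF

Exception in inner finally caught by outer except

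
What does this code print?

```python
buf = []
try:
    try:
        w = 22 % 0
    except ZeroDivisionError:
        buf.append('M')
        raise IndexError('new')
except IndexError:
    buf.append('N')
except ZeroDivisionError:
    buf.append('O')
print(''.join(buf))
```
MN

New IndexError raised, caught by outer IndexError handler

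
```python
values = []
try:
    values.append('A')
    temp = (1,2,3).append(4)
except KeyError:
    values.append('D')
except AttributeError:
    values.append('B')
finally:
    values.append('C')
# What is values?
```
['A', 'B', 'C']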